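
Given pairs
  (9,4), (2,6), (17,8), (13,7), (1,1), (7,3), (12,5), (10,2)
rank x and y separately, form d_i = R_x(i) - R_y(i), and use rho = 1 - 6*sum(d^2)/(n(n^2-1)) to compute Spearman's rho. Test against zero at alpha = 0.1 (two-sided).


Step 1: Rank x and y separately (midranks; no ties here).
rank(x): 9->4, 2->2, 17->8, 13->7, 1->1, 7->3, 12->6, 10->5
rank(y): 4->4, 6->6, 8->8, 7->7, 1->1, 3->3, 5->5, 2->2
Step 2: d_i = R_x(i) - R_y(i); compute d_i^2.
  (4-4)^2=0, (2-6)^2=16, (8-8)^2=0, (7-7)^2=0, (1-1)^2=0, (3-3)^2=0, (6-5)^2=1, (5-2)^2=9
sum(d^2) = 26.
Step 3: rho = 1 - 6*26 / (8*(8^2 - 1)) = 1 - 156/504 = 0.690476.
Step 4: Under H0, t = rho * sqrt((n-2)/(1-rho^2)) = 2.3382 ~ t(6).
Step 5: Two-sided p-value from the t-distribution with 6 df = 0.057990.
Step 6: alpha = 0.1. reject H0.

rho = 0.6905, p = 0.057990, reject H0 at alpha = 0.1.


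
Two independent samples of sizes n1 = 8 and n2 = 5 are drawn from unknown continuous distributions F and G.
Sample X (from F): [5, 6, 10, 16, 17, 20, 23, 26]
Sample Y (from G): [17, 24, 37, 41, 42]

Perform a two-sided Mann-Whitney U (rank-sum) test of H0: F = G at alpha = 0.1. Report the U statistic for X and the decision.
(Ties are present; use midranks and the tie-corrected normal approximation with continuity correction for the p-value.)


Step 1: Combine and sort all 13 observations; assign midranks.
sorted (value, group): (5,X), (6,X), (10,X), (16,X), (17,X), (17,Y), (20,X), (23,X), (24,Y), (26,X), (37,Y), (41,Y), (42,Y)
ranks: 5->1, 6->2, 10->3, 16->4, 17->5.5, 17->5.5, 20->7, 23->8, 24->9, 26->10, 37->11, 41->12, 42->13
Step 2: Rank sum for X: R1 = 1 + 2 + 3 + 4 + 5.5 + 7 + 8 + 10 = 40.5.
Step 3: U_X = R1 - n1(n1+1)/2 = 40.5 - 8*9/2 = 40.5 - 36 = 4.5.
       U_Y = n1*n2 - U_X = 40 - 4.5 = 35.5.
Step 4: Ties are present, so use the tie-corrected normal approximation (with continuity correction) for the p-value.
Step 5: p-value = 0.027892; compare to alpha = 0.1. reject H0.

U_X = 4.5, p = 0.027892, reject H0 at alpha = 0.1.


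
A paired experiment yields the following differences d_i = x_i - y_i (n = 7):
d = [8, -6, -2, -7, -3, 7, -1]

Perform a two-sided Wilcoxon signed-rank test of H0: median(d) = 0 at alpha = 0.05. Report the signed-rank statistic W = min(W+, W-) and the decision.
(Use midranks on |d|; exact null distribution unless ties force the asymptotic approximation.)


Step 1: Drop any zero differences (none here) and take |d_i|.
|d| = [8, 6, 2, 7, 3, 7, 1]
Step 2: Midrank |d_i| (ties get averaged ranks).
ranks: |8|->7, |6|->4, |2|->2, |7|->5.5, |3|->3, |7|->5.5, |1|->1
Step 3: Attach original signs; sum ranks with positive sign and with negative sign.
W+ = 7 + 5.5 = 12.5
W- = 4 + 2 + 5.5 + 3 + 1 = 15.5
(Check: W+ + W- = 28 should equal n(n+1)/2 = 28.)
Step 4: Test statistic W = min(W+, W-) = 12.5.
Step 5: Ties in |d|, so use the tie-corrected normal approximation.
        E[W] = n(n+1)/4 = 7*8/4 = 14.
        Tie groups: |d|=7 (t=2); sum(t^3 - t) = 6.
        Var[W] = n(n+1)(2n+1)/24 - sum(t^3-t)/48 = 840/24 - 6/48 = 34.875.
        z = (W - E[W]) / sqrt(Var[W]) = (12.5 - 14) / 5.9055 = -0.2540.
        Two-sided p = 2*Phi(z) = 0.799495.
Step 6: alpha = 0.05. fail to reject H0.

W+ = 12.5, W- = 15.5, W = min = 12.5, p = 0.799495, fail to reject H0.


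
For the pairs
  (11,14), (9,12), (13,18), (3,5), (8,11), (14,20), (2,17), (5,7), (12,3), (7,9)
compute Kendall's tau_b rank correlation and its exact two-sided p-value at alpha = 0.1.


Step 1: Enumerate the 45 unordered pairs (i,j) with i<j and classify each by sign(x_j-x_i) * sign(y_j-y_i).
  (1,2):dx=-2,dy=-2->C; (1,3):dx=+2,dy=+4->C; (1,4):dx=-8,dy=-9->C; (1,5):dx=-3,dy=-3->C
  (1,6):dx=+3,dy=+6->C; (1,7):dx=-9,dy=+3->D; (1,8):dx=-6,dy=-7->C; (1,9):dx=+1,dy=-11->D
  (1,10):dx=-4,dy=-5->C; (2,3):dx=+4,dy=+6->C; (2,4):dx=-6,dy=-7->C; (2,5):dx=-1,dy=-1->C
  (2,6):dx=+5,dy=+8->C; (2,7):dx=-7,dy=+5->D; (2,8):dx=-4,dy=-5->C; (2,9):dx=+3,dy=-9->D
  (2,10):dx=-2,dy=-3->C; (3,4):dx=-10,dy=-13->C; (3,5):dx=-5,dy=-7->C; (3,6):dx=+1,dy=+2->C
  (3,7):dx=-11,dy=-1->C; (3,8):dx=-8,dy=-11->C; (3,9):dx=-1,dy=-15->C; (3,10):dx=-6,dy=-9->C
  (4,5):dx=+5,dy=+6->C; (4,6):dx=+11,dy=+15->C; (4,7):dx=-1,dy=+12->D; (4,8):dx=+2,dy=+2->C
  (4,9):dx=+9,dy=-2->D; (4,10):dx=+4,dy=+4->C; (5,6):dx=+6,dy=+9->C; (5,7):dx=-6,dy=+6->D
  (5,8):dx=-3,dy=-4->C; (5,9):dx=+4,dy=-8->D; (5,10):dx=-1,dy=-2->C; (6,7):dx=-12,dy=-3->C
  (6,8):dx=-9,dy=-13->C; (6,9):dx=-2,dy=-17->C; (6,10):dx=-7,dy=-11->C; (7,8):dx=+3,dy=-10->D
  (7,9):dx=+10,dy=-14->D; (7,10):dx=+5,dy=-8->D; (8,9):dx=+7,dy=-4->D; (8,10):dx=+2,dy=+2->C
  (9,10):dx=-5,dy=+6->D
Step 2: C = 32, D = 13, total pairs = 45.
Step 3: tau = (C - D)/(n(n-1)/2) = (32 - 13)/45 = 0.422222.
Step 4: Exact two-sided p-value (enumerate n! = 3628800 permutations of y under H0): p = 0.108313.
Step 5: alpha = 0.1. fail to reject H0.

tau_b = 0.4222 (C=32, D=13), p = 0.108313, fail to reject H0.


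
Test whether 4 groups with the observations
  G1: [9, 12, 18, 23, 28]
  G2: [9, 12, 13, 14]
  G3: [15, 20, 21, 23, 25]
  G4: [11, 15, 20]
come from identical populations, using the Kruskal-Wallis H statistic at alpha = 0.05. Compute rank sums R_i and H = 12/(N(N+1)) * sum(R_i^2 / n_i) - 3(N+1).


Step 1: Combine all N = 17 observations and assign midranks.
sorted (value, group, rank): (9,G1,1.5), (9,G2,1.5), (11,G4,3), (12,G1,4.5), (12,G2,4.5), (13,G2,6), (14,G2,7), (15,G3,8.5), (15,G4,8.5), (18,G1,10), (20,G3,11.5), (20,G4,11.5), (21,G3,13), (23,G1,14.5), (23,G3,14.5), (25,G3,16), (28,G1,17)
Step 2: Sum ranks within each group.
R_1 = 47.5 (n_1 = 5)
R_2 = 19 (n_2 = 4)
R_3 = 63.5 (n_3 = 5)
R_4 = 23 (n_4 = 3)
Step 3: H = 12/(N(N+1)) * sum(R_i^2/n_i) - 3(N+1)
     = 12/(17*18) * (47.5^2/5 + 19^2/4 + 63.5^2/5 + 23^2/3) - 3*18
     = 0.039216 * 1524.28 - 54
     = 5.775817.
Step 4: Ties present; correction factor C = 1 - 30/(17^3 - 17) = 0.993873. Corrected H = 5.775817 / 0.993873 = 5.811426.
Step 5: Under H0, H ~ chi^2(3); p-value = 0.121154.
Step 6: alpha = 0.05. fail to reject H0.

H = 5.8114, df = 3, p = 0.121154, fail to reject H0.


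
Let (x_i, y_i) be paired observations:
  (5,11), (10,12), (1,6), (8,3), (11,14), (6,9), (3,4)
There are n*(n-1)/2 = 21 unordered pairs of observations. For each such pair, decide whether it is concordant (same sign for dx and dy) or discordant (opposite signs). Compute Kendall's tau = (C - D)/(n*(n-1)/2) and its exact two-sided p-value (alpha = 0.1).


Step 1: Enumerate the 21 unordered pairs (i,j) with i<j and classify each by sign(x_j-x_i) * sign(y_j-y_i).
  (1,2):dx=+5,dy=+1->C; (1,3):dx=-4,dy=-5->C; (1,4):dx=+3,dy=-8->D; (1,5):dx=+6,dy=+3->C
  (1,6):dx=+1,dy=-2->D; (1,7):dx=-2,dy=-7->C; (2,3):dx=-9,dy=-6->C; (2,4):dx=-2,dy=-9->C
  (2,5):dx=+1,dy=+2->C; (2,6):dx=-4,dy=-3->C; (2,7):dx=-7,dy=-8->C; (3,4):dx=+7,dy=-3->D
  (3,5):dx=+10,dy=+8->C; (3,6):dx=+5,dy=+3->C; (3,7):dx=+2,dy=-2->D; (4,5):dx=+3,dy=+11->C
  (4,6):dx=-2,dy=+6->D; (4,7):dx=-5,dy=+1->D; (5,6):dx=-5,dy=-5->C; (5,7):dx=-8,dy=-10->C
  (6,7):dx=-3,dy=-5->C
Step 2: C = 15, D = 6, total pairs = 21.
Step 3: tau = (C - D)/(n(n-1)/2) = (15 - 6)/21 = 0.428571.
Step 4: Exact two-sided p-value (enumerate n! = 5040 permutations of y under H0): p = 0.238889.
Step 5: alpha = 0.1. fail to reject H0.

tau_b = 0.4286 (C=15, D=6), p = 0.238889, fail to reject H0.


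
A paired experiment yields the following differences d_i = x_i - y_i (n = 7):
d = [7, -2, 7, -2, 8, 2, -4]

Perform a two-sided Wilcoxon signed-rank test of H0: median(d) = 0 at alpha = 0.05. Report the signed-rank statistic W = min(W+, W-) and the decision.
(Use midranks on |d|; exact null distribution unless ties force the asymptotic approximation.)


Step 1: Drop any zero differences (none here) and take |d_i|.
|d| = [7, 2, 7, 2, 8, 2, 4]
Step 2: Midrank |d_i| (ties get averaged ranks).
ranks: |7|->5.5, |2|->2, |7|->5.5, |2|->2, |8|->7, |2|->2, |4|->4
Step 3: Attach original signs; sum ranks with positive sign and with negative sign.
W+ = 5.5 + 5.5 + 7 + 2 = 20
W- = 2 + 2 + 4 = 8
(Check: W+ + W- = 28 should equal n(n+1)/2 = 28.)
Step 4: Test statistic W = min(W+, W-) = 8.
Step 5: Ties in |d|, so use the tie-corrected normal approximation.
        E[W] = n(n+1)/4 = 7*8/4 = 14.
        Tie groups: |d|=2 (t=3), |d|=7 (t=2); sum(t^3 - t) = 30.
        Var[W] = n(n+1)(2n+1)/24 - sum(t^3-t)/48 = 840/24 - 30/48 = 34.375.
        z = (W - E[W]) / sqrt(Var[W]) = (8 - 14) / 5.8630 = -1.0234.
        Two-sided p = 2*Phi(z) = 0.306136.
Step 6: alpha = 0.05. fail to reject H0.

W+ = 20, W- = 8, W = min = 8, p = 0.306136, fail to reject H0.


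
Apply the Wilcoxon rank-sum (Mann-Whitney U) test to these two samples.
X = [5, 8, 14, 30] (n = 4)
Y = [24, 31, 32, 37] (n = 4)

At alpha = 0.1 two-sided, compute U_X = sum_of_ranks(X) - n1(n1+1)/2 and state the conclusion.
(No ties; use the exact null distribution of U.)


Step 1: Combine and sort all 8 observations; assign midranks.
sorted (value, group): (5,X), (8,X), (14,X), (24,Y), (30,X), (31,Y), (32,Y), (37,Y)
ranks: 5->1, 8->2, 14->3, 24->4, 30->5, 31->6, 32->7, 37->8
Step 2: Rank sum for X: R1 = 1 + 2 + 3 + 5 = 11.
Step 3: U_X = R1 - n1(n1+1)/2 = 11 - 4*5/2 = 11 - 10 = 1.
       U_Y = n1*n2 - U_X = 16 - 1 = 15.
Step 4: No ties, so the exact null distribution of U (based on enumerating the C(8,4) = 70 equally likely rank assignments) gives the two-sided p-value.
Step 5: p-value = 0.057143; compare to alpha = 0.1. reject H0.

U_X = 1, p = 0.057143, reject H0 at alpha = 0.1.


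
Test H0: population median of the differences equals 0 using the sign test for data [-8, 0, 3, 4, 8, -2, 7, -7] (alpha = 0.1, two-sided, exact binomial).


Step 1: Discard zero differences. Original n = 8; n_eff = number of nonzero differences = 7.
Nonzero differences (with sign): -8, +3, +4, +8, -2, +7, -7
Step 2: Count signs: positive = 4, negative = 3.
Step 3: Under H0: P(positive) = 0.5, so the number of positives S ~ Bin(7, 0.5).
Step 4: Two-sided exact p-value = sum of Bin(7,0.5) probabilities at or below the observed probability = 1.000000.
Step 5: alpha = 0.1. fail to reject H0.

n_eff = 7, pos = 4, neg = 3, p = 1.000000, fail to reject H0.


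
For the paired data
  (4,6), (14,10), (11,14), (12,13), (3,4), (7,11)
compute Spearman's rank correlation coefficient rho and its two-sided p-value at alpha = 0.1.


Step 1: Rank x and y separately (midranks; no ties here).
rank(x): 4->2, 14->6, 11->4, 12->5, 3->1, 7->3
rank(y): 6->2, 10->3, 14->6, 13->5, 4->1, 11->4
Step 2: d_i = R_x(i) - R_y(i); compute d_i^2.
  (2-2)^2=0, (6-3)^2=9, (4-6)^2=4, (5-5)^2=0, (1-1)^2=0, (3-4)^2=1
sum(d^2) = 14.
Step 3: rho = 1 - 6*14 / (6*(6^2 - 1)) = 1 - 84/210 = 0.600000.
Step 4: Under H0, t = rho * sqrt((n-2)/(1-rho^2)) = 1.5000 ~ t(4).
Step 5: Two-sided p-value from the t-distribution with 4 df = 0.208000.
Step 6: alpha = 0.1. fail to reject H0.

rho = 0.6000, p = 0.208000, fail to reject H0 at alpha = 0.1.


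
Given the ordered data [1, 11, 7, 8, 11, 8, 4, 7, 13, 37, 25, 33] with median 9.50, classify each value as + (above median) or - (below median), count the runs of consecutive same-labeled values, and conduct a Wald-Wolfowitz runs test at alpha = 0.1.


Step 1: Compute median = 9.50; label A = above, B = below.
Labels in order: BABBABBBAAAA  (n_A = 6, n_B = 6)
Step 2: Count runs R = 6.
Step 3: Under H0 (random ordering), E[R] = 2*n_A*n_B/(n_A+n_B) + 1 = 2*6*6/12 + 1 = 7.0000.
        Var[R] = 2*n_A*n_B*(2*n_A*n_B - n_A - n_B) / ((n_A+n_B)^2 * (n_A+n_B-1)) = 4320/1584 = 2.7273.
        SD[R] = 1.6514.
Step 4: Continuity-corrected z = (R + 0.5 - E[R]) / SD[R] = (6 + 0.5 - 7.0000) / 1.6514 = -0.3028.
Step 5: Two-sided p-value via normal approximation = 2*(1 - Phi(|z|)) = 0.762069.
Step 6: alpha = 0.1. fail to reject H0.

R = 6, z = -0.3028, p = 0.762069, fail to reject H0.


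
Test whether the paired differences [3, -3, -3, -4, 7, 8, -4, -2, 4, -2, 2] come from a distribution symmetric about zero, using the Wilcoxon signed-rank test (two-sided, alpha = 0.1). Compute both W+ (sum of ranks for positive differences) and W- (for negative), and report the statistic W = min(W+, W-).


Step 1: Drop any zero differences (none here) and take |d_i|.
|d| = [3, 3, 3, 4, 7, 8, 4, 2, 4, 2, 2]
Step 2: Midrank |d_i| (ties get averaged ranks).
ranks: |3|->5, |3|->5, |3|->5, |4|->8, |7|->10, |8|->11, |4|->8, |2|->2, |4|->8, |2|->2, |2|->2
Step 3: Attach original signs; sum ranks with positive sign and with negative sign.
W+ = 5 + 10 + 11 + 8 + 2 = 36
W- = 5 + 5 + 8 + 8 + 2 + 2 = 30
(Check: W+ + W- = 66 should equal n(n+1)/2 = 66.)
Step 4: Test statistic W = min(W+, W-) = 30.
Step 5: Ties in |d|, so use the tie-corrected normal approximation.
        E[W] = n(n+1)/4 = 11*12/4 = 33.
        Tie groups: |d|=2 (t=3), |d|=3 (t=3), |d|=4 (t=3); sum(t^3 - t) = 72.
        Var[W] = n(n+1)(2n+1)/24 - sum(t^3-t)/48 = 3036/24 - 72/48 = 125.
        z = (W - E[W]) / sqrt(Var[W]) = (30 - 33) / 11.1803 = -0.2683.
        Two-sided p = 2*Phi(z) = 0.788447.
Step 6: alpha = 0.1. fail to reject H0.

W+ = 36, W- = 30, W = min = 30, p = 0.788447, fail to reject H0.


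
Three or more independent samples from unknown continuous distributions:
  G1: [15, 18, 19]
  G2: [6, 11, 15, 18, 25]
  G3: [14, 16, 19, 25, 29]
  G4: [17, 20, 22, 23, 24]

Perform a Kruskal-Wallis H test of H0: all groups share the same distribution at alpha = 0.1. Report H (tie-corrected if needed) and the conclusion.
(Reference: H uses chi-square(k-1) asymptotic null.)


Step 1: Combine all N = 18 observations and assign midranks.
sorted (value, group, rank): (6,G2,1), (11,G2,2), (14,G3,3), (15,G1,4.5), (15,G2,4.5), (16,G3,6), (17,G4,7), (18,G1,8.5), (18,G2,8.5), (19,G1,10.5), (19,G3,10.5), (20,G4,12), (22,G4,13), (23,G4,14), (24,G4,15), (25,G2,16.5), (25,G3,16.5), (29,G3,18)
Step 2: Sum ranks within each group.
R_1 = 23.5 (n_1 = 3)
R_2 = 32.5 (n_2 = 5)
R_3 = 54 (n_3 = 5)
R_4 = 61 (n_4 = 5)
Step 3: H = 12/(N(N+1)) * sum(R_i^2/n_i) - 3(N+1)
     = 12/(18*19) * (23.5^2/3 + 32.5^2/5 + 54^2/5 + 61^2/5) - 3*19
     = 0.035088 * 1722.73 - 57
     = 3.446784.
Step 4: Ties present; correction factor C = 1 - 24/(18^3 - 18) = 0.995872. Corrected H = 3.446784 / 0.995872 = 3.461071.
Step 5: Under H0, H ~ chi^2(3); p-value = 0.325846.
Step 6: alpha = 0.1. fail to reject H0.

H = 3.4611, df = 3, p = 0.325846, fail to reject H0.


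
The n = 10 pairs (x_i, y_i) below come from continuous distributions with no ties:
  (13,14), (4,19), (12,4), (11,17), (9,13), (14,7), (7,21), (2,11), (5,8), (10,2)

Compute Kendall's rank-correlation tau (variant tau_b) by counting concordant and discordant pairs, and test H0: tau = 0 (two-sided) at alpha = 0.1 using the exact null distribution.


Step 1: Enumerate the 45 unordered pairs (i,j) with i<j and classify each by sign(x_j-x_i) * sign(y_j-y_i).
  (1,2):dx=-9,dy=+5->D; (1,3):dx=-1,dy=-10->C; (1,4):dx=-2,dy=+3->D; (1,5):dx=-4,dy=-1->C
  (1,6):dx=+1,dy=-7->D; (1,7):dx=-6,dy=+7->D; (1,8):dx=-11,dy=-3->C; (1,9):dx=-8,dy=-6->C
  (1,10):dx=-3,dy=-12->C; (2,3):dx=+8,dy=-15->D; (2,4):dx=+7,dy=-2->D; (2,5):dx=+5,dy=-6->D
  (2,6):dx=+10,dy=-12->D; (2,7):dx=+3,dy=+2->C; (2,8):dx=-2,dy=-8->C; (2,9):dx=+1,dy=-11->D
  (2,10):dx=+6,dy=-17->D; (3,4):dx=-1,dy=+13->D; (3,5):dx=-3,dy=+9->D; (3,6):dx=+2,dy=+3->C
  (3,7):dx=-5,dy=+17->D; (3,8):dx=-10,dy=+7->D; (3,9):dx=-7,dy=+4->D; (3,10):dx=-2,dy=-2->C
  (4,5):dx=-2,dy=-4->C; (4,6):dx=+3,dy=-10->D; (4,7):dx=-4,dy=+4->D; (4,8):dx=-9,dy=-6->C
  (4,9):dx=-6,dy=-9->C; (4,10):dx=-1,dy=-15->C; (5,6):dx=+5,dy=-6->D; (5,7):dx=-2,dy=+8->D
  (5,8):dx=-7,dy=-2->C; (5,9):dx=-4,dy=-5->C; (5,10):dx=+1,dy=-11->D; (6,7):dx=-7,dy=+14->D
  (6,8):dx=-12,dy=+4->D; (6,9):dx=-9,dy=+1->D; (6,10):dx=-4,dy=-5->C; (7,8):dx=-5,dy=-10->C
  (7,9):dx=-2,dy=-13->C; (7,10):dx=+3,dy=-19->D; (8,9):dx=+3,dy=-3->D; (8,10):dx=+8,dy=-9->D
  (9,10):dx=+5,dy=-6->D
Step 2: C = 18, D = 27, total pairs = 45.
Step 3: tau = (C - D)/(n(n-1)/2) = (18 - 27)/45 = -0.200000.
Step 4: Exact two-sided p-value (enumerate n! = 3628800 permutations of y under H0): p = 0.484313.
Step 5: alpha = 0.1. fail to reject H0.

tau_b = -0.2000 (C=18, D=27), p = 0.484313, fail to reject H0.


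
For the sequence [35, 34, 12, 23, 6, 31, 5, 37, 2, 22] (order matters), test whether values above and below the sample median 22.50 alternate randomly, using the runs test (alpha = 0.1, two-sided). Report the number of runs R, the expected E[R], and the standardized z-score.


Step 1: Compute median = 22.50; label A = above, B = below.
Labels in order: AABABABABB  (n_A = 5, n_B = 5)
Step 2: Count runs R = 8.
Step 3: Under H0 (random ordering), E[R] = 2*n_A*n_B/(n_A+n_B) + 1 = 2*5*5/10 + 1 = 6.0000.
        Var[R] = 2*n_A*n_B*(2*n_A*n_B - n_A - n_B) / ((n_A+n_B)^2 * (n_A+n_B-1)) = 2000/900 = 2.2222.
        SD[R] = 1.4907.
Step 4: Continuity-corrected z = (R - 0.5 - E[R]) / SD[R] = (8 - 0.5 - 6.0000) / 1.4907 = 1.0062.
Step 5: Two-sided p-value via normal approximation = 2*(1 - Phi(|z|)) = 0.314305.
Step 6: alpha = 0.1. fail to reject H0.

R = 8, z = 1.0062, p = 0.314305, fail to reject H0.


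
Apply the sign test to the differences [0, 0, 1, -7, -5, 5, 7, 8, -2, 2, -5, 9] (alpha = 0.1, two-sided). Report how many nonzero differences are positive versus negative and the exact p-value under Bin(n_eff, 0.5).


Step 1: Discard zero differences. Original n = 12; n_eff = number of nonzero differences = 10.
Nonzero differences (with sign): +1, -7, -5, +5, +7, +8, -2, +2, -5, +9
Step 2: Count signs: positive = 6, negative = 4.
Step 3: Under H0: P(positive) = 0.5, so the number of positives S ~ Bin(10, 0.5).
Step 4: Two-sided exact p-value = sum of Bin(10,0.5) probabilities at or below the observed probability = 0.753906.
Step 5: alpha = 0.1. fail to reject H0.

n_eff = 10, pos = 6, neg = 4, p = 0.753906, fail to reject H0.


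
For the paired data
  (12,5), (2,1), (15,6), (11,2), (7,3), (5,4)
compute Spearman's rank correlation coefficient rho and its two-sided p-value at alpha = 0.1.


Step 1: Rank x and y separately (midranks; no ties here).
rank(x): 12->5, 2->1, 15->6, 11->4, 7->3, 5->2
rank(y): 5->5, 1->1, 6->6, 2->2, 3->3, 4->4
Step 2: d_i = R_x(i) - R_y(i); compute d_i^2.
  (5-5)^2=0, (1-1)^2=0, (6-6)^2=0, (4-2)^2=4, (3-3)^2=0, (2-4)^2=4
sum(d^2) = 8.
Step 3: rho = 1 - 6*8 / (6*(6^2 - 1)) = 1 - 48/210 = 0.771429.
Step 4: Under H0, t = rho * sqrt((n-2)/(1-rho^2)) = 2.4247 ~ t(4).
Step 5: Two-sided p-value from the t-distribution with 4 df = 0.072397.
Step 6: alpha = 0.1. reject H0.

rho = 0.7714, p = 0.072397, reject H0 at alpha = 0.1.


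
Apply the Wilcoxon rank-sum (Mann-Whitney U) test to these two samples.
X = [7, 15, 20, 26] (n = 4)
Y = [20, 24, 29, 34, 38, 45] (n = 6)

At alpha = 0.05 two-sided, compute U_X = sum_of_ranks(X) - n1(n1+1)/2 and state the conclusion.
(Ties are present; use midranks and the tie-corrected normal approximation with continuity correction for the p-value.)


Step 1: Combine and sort all 10 observations; assign midranks.
sorted (value, group): (7,X), (15,X), (20,X), (20,Y), (24,Y), (26,X), (29,Y), (34,Y), (38,Y), (45,Y)
ranks: 7->1, 15->2, 20->3.5, 20->3.5, 24->5, 26->6, 29->7, 34->8, 38->9, 45->10
Step 2: Rank sum for X: R1 = 1 + 2 + 3.5 + 6 = 12.5.
Step 3: U_X = R1 - n1(n1+1)/2 = 12.5 - 4*5/2 = 12.5 - 10 = 2.5.
       U_Y = n1*n2 - U_X = 24 - 2.5 = 21.5.
Step 4: Ties are present, so use the tie-corrected normal approximation (with continuity correction) for the p-value.
Step 5: p-value = 0.054273; compare to alpha = 0.05. fail to reject H0.

U_X = 2.5, p = 0.054273, fail to reject H0 at alpha = 0.05.


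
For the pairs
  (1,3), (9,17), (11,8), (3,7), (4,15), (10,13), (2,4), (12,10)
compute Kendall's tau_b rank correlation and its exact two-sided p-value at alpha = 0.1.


Step 1: Enumerate the 28 unordered pairs (i,j) with i<j and classify each by sign(x_j-x_i) * sign(y_j-y_i).
  (1,2):dx=+8,dy=+14->C; (1,3):dx=+10,dy=+5->C; (1,4):dx=+2,dy=+4->C; (1,5):dx=+3,dy=+12->C
  (1,6):dx=+9,dy=+10->C; (1,7):dx=+1,dy=+1->C; (1,8):dx=+11,dy=+7->C; (2,3):dx=+2,dy=-9->D
  (2,4):dx=-6,dy=-10->C; (2,5):dx=-5,dy=-2->C; (2,6):dx=+1,dy=-4->D; (2,7):dx=-7,dy=-13->C
  (2,8):dx=+3,dy=-7->D; (3,4):dx=-8,dy=-1->C; (3,5):dx=-7,dy=+7->D; (3,6):dx=-1,dy=+5->D
  (3,7):dx=-9,dy=-4->C; (3,8):dx=+1,dy=+2->C; (4,5):dx=+1,dy=+8->C; (4,6):dx=+7,dy=+6->C
  (4,7):dx=-1,dy=-3->C; (4,8):dx=+9,dy=+3->C; (5,6):dx=+6,dy=-2->D; (5,7):dx=-2,dy=-11->C
  (5,8):dx=+8,dy=-5->D; (6,7):dx=-8,dy=-9->C; (6,8):dx=+2,dy=-3->D; (7,8):dx=+10,dy=+6->C
Step 2: C = 20, D = 8, total pairs = 28.
Step 3: tau = (C - D)/(n(n-1)/2) = (20 - 8)/28 = 0.428571.
Step 4: Exact two-sided p-value (enumerate n! = 40320 permutations of y under H0): p = 0.178869.
Step 5: alpha = 0.1. fail to reject H0.

tau_b = 0.4286 (C=20, D=8), p = 0.178869, fail to reject H0.


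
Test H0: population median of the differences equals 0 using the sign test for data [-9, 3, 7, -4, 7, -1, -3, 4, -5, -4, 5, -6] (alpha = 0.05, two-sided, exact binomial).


Step 1: Discard zero differences. Original n = 12; n_eff = number of nonzero differences = 12.
Nonzero differences (with sign): -9, +3, +7, -4, +7, -1, -3, +4, -5, -4, +5, -6
Step 2: Count signs: positive = 5, negative = 7.
Step 3: Under H0: P(positive) = 0.5, so the number of positives S ~ Bin(12, 0.5).
Step 4: Two-sided exact p-value = sum of Bin(12,0.5) probabilities at or below the observed probability = 0.774414.
Step 5: alpha = 0.05. fail to reject H0.

n_eff = 12, pos = 5, neg = 7, p = 0.774414, fail to reject H0.


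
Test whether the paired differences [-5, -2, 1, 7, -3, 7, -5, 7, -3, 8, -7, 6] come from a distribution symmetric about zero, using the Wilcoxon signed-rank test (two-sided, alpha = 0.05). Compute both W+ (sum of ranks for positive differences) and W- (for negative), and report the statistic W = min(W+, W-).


Step 1: Drop any zero differences (none here) and take |d_i|.
|d| = [5, 2, 1, 7, 3, 7, 5, 7, 3, 8, 7, 6]
Step 2: Midrank |d_i| (ties get averaged ranks).
ranks: |5|->5.5, |2|->2, |1|->1, |7|->9.5, |3|->3.5, |7|->9.5, |5|->5.5, |7|->9.5, |3|->3.5, |8|->12, |7|->9.5, |6|->7
Step 3: Attach original signs; sum ranks with positive sign and with negative sign.
W+ = 1 + 9.5 + 9.5 + 9.5 + 12 + 7 = 48.5
W- = 5.5 + 2 + 3.5 + 5.5 + 3.5 + 9.5 = 29.5
(Check: W+ + W- = 78 should equal n(n+1)/2 = 78.)
Step 4: Test statistic W = min(W+, W-) = 29.5.
Step 5: Ties in |d|, so use the tie-corrected normal approximation.
        E[W] = n(n+1)/4 = 12*13/4 = 39.
        Tie groups: |d|=3 (t=2), |d|=5 (t=2), |d|=7 (t=4); sum(t^3 - t) = 72.
        Var[W] = n(n+1)(2n+1)/24 - sum(t^3-t)/48 = 3900/24 - 72/48 = 161.
        z = (W - E[W]) / sqrt(Var[W]) = (29.5 - 39) / 12.6886 = -0.7487.
        Two-sided p = 2*Phi(z) = 0.454035.
Step 6: alpha = 0.05. fail to reject H0.

W+ = 48.5, W- = 29.5, W = min = 29.5, p = 0.454035, fail to reject H0.


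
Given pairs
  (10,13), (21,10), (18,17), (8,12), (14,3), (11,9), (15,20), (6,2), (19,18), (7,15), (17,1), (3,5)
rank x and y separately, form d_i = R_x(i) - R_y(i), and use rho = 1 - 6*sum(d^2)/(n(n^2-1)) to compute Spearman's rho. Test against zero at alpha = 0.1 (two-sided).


Step 1: Rank x and y separately (midranks; no ties here).
rank(x): 10->5, 21->12, 18->10, 8->4, 14->7, 11->6, 15->8, 6->2, 19->11, 7->3, 17->9, 3->1
rank(y): 13->8, 10->6, 17->10, 12->7, 3->3, 9->5, 20->12, 2->2, 18->11, 15->9, 1->1, 5->4
Step 2: d_i = R_x(i) - R_y(i); compute d_i^2.
  (5-8)^2=9, (12-6)^2=36, (10-10)^2=0, (4-7)^2=9, (7-3)^2=16, (6-5)^2=1, (8-12)^2=16, (2-2)^2=0, (11-11)^2=0, (3-9)^2=36, (9-1)^2=64, (1-4)^2=9
sum(d^2) = 196.
Step 3: rho = 1 - 6*196 / (12*(12^2 - 1)) = 1 - 1176/1716 = 0.314685.
Step 4: Under H0, t = rho * sqrt((n-2)/(1-rho^2)) = 1.0484 ~ t(10).
Step 5: Two-sided p-value from the t-distribution with 10 df = 0.319139.
Step 6: alpha = 0.1. fail to reject H0.

rho = 0.3147, p = 0.319139, fail to reject H0 at alpha = 0.1.


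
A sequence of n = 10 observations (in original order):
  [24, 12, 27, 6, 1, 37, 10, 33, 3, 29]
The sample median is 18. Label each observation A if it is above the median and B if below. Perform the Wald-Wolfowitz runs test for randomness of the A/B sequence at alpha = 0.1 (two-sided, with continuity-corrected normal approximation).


Step 1: Compute median = 18; label A = above, B = below.
Labels in order: ABABBABABA  (n_A = 5, n_B = 5)
Step 2: Count runs R = 9.
Step 3: Under H0 (random ordering), E[R] = 2*n_A*n_B/(n_A+n_B) + 1 = 2*5*5/10 + 1 = 6.0000.
        Var[R] = 2*n_A*n_B*(2*n_A*n_B - n_A - n_B) / ((n_A+n_B)^2 * (n_A+n_B-1)) = 2000/900 = 2.2222.
        SD[R] = 1.4907.
Step 4: Continuity-corrected z = (R - 0.5 - E[R]) / SD[R] = (9 - 0.5 - 6.0000) / 1.4907 = 1.6771.
Step 5: Two-sided p-value via normal approximation = 2*(1 - Phi(|z|)) = 0.093533.
Step 6: alpha = 0.1. reject H0.

R = 9, z = 1.6771, p = 0.093533, reject H0.


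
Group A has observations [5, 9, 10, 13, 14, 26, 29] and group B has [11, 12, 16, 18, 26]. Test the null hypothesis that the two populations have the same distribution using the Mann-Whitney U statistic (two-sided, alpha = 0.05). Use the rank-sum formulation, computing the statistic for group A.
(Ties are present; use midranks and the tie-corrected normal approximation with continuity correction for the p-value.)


Step 1: Combine and sort all 12 observations; assign midranks.
sorted (value, group): (5,X), (9,X), (10,X), (11,Y), (12,Y), (13,X), (14,X), (16,Y), (18,Y), (26,X), (26,Y), (29,X)
ranks: 5->1, 9->2, 10->3, 11->4, 12->5, 13->6, 14->7, 16->8, 18->9, 26->10.5, 26->10.5, 29->12
Step 2: Rank sum for X: R1 = 1 + 2 + 3 + 6 + 7 + 10.5 + 12 = 41.5.
Step 3: U_X = R1 - n1(n1+1)/2 = 41.5 - 7*8/2 = 41.5 - 28 = 13.5.
       U_Y = n1*n2 - U_X = 35 - 13.5 = 21.5.
Step 4: Ties are present, so use the tie-corrected normal approximation (with continuity correction) for the p-value.
Step 5: p-value = 0.569088; compare to alpha = 0.05. fail to reject H0.

U_X = 13.5, p = 0.569088, fail to reject H0 at alpha = 0.05.


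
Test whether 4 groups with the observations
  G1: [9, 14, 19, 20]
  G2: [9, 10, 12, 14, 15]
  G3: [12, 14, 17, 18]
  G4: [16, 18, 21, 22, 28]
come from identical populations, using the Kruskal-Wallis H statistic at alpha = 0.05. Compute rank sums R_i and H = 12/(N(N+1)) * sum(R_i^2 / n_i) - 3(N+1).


Step 1: Combine all N = 18 observations and assign midranks.
sorted (value, group, rank): (9,G1,1.5), (9,G2,1.5), (10,G2,3), (12,G2,4.5), (12,G3,4.5), (14,G1,7), (14,G2,7), (14,G3,7), (15,G2,9), (16,G4,10), (17,G3,11), (18,G3,12.5), (18,G4,12.5), (19,G1,14), (20,G1,15), (21,G4,16), (22,G4,17), (28,G4,18)
Step 2: Sum ranks within each group.
R_1 = 37.5 (n_1 = 4)
R_2 = 25 (n_2 = 5)
R_3 = 35 (n_3 = 4)
R_4 = 73.5 (n_4 = 5)
Step 3: H = 12/(N(N+1)) * sum(R_i^2/n_i) - 3(N+1)
     = 12/(18*19) * (37.5^2/4 + 25^2/5 + 35^2/4 + 73.5^2/5) - 3*19
     = 0.035088 * 1863.26 - 57
     = 8.377632.
Step 4: Ties present; correction factor C = 1 - 42/(18^3 - 18) = 0.992776. Corrected H = 8.377632 / 0.992776 = 8.438591.
Step 5: Under H0, H ~ chi^2(3); p-value = 0.037766.
Step 6: alpha = 0.05. reject H0.

H = 8.4386, df = 3, p = 0.037766, reject H0.


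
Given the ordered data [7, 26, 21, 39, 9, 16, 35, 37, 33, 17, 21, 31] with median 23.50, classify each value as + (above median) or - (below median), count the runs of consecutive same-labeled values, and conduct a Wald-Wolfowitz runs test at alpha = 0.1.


Step 1: Compute median = 23.50; label A = above, B = below.
Labels in order: BABABBAAABBA  (n_A = 6, n_B = 6)
Step 2: Count runs R = 8.
Step 3: Under H0 (random ordering), E[R] = 2*n_A*n_B/(n_A+n_B) + 1 = 2*6*6/12 + 1 = 7.0000.
        Var[R] = 2*n_A*n_B*(2*n_A*n_B - n_A - n_B) / ((n_A+n_B)^2 * (n_A+n_B-1)) = 4320/1584 = 2.7273.
        SD[R] = 1.6514.
Step 4: Continuity-corrected z = (R - 0.5 - E[R]) / SD[R] = (8 - 0.5 - 7.0000) / 1.6514 = 0.3028.
Step 5: Two-sided p-value via normal approximation = 2*(1 - Phi(|z|)) = 0.762069.
Step 6: alpha = 0.1. fail to reject H0.

R = 8, z = 0.3028, p = 0.762069, fail to reject H0.


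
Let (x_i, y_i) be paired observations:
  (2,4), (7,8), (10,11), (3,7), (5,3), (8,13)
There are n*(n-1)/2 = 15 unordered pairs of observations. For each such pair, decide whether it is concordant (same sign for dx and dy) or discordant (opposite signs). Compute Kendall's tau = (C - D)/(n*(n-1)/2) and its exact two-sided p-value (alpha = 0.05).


Step 1: Enumerate the 15 unordered pairs (i,j) with i<j and classify each by sign(x_j-x_i) * sign(y_j-y_i).
  (1,2):dx=+5,dy=+4->C; (1,3):dx=+8,dy=+7->C; (1,4):dx=+1,dy=+3->C; (1,5):dx=+3,dy=-1->D
  (1,6):dx=+6,dy=+9->C; (2,3):dx=+3,dy=+3->C; (2,4):dx=-4,dy=-1->C; (2,5):dx=-2,dy=-5->C
  (2,6):dx=+1,dy=+5->C; (3,4):dx=-7,dy=-4->C; (3,5):dx=-5,dy=-8->C; (3,6):dx=-2,dy=+2->D
  (4,5):dx=+2,dy=-4->D; (4,6):dx=+5,dy=+6->C; (5,6):dx=+3,dy=+10->C
Step 2: C = 12, D = 3, total pairs = 15.
Step 3: tau = (C - D)/(n(n-1)/2) = (12 - 3)/15 = 0.600000.
Step 4: Exact two-sided p-value (enumerate n! = 720 permutations of y under H0): p = 0.136111.
Step 5: alpha = 0.05. fail to reject H0.

tau_b = 0.6000 (C=12, D=3), p = 0.136111, fail to reject H0.


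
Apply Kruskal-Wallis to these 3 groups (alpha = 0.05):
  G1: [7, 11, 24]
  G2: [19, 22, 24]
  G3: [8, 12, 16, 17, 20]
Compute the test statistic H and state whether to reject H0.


Step 1: Combine all N = 11 observations and assign midranks.
sorted (value, group, rank): (7,G1,1), (8,G3,2), (11,G1,3), (12,G3,4), (16,G3,5), (17,G3,6), (19,G2,7), (20,G3,8), (22,G2,9), (24,G1,10.5), (24,G2,10.5)
Step 2: Sum ranks within each group.
R_1 = 14.5 (n_1 = 3)
R_2 = 26.5 (n_2 = 3)
R_3 = 25 (n_3 = 5)
Step 3: H = 12/(N(N+1)) * sum(R_i^2/n_i) - 3(N+1)
     = 12/(11*12) * (14.5^2/3 + 26.5^2/3 + 25^2/5) - 3*12
     = 0.090909 * 429.167 - 36
     = 3.015152.
Step 4: Ties present; correction factor C = 1 - 6/(11^3 - 11) = 0.995455. Corrected H = 3.015152 / 0.995455 = 3.028919.
Step 5: Under H0, H ~ chi^2(2); p-value = 0.219927.
Step 6: alpha = 0.05. fail to reject H0.

H = 3.0289, df = 2, p = 0.219927, fail to reject H0.


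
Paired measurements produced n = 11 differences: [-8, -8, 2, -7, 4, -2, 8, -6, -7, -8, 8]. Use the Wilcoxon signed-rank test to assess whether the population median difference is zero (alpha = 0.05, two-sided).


Step 1: Drop any zero differences (none here) and take |d_i|.
|d| = [8, 8, 2, 7, 4, 2, 8, 6, 7, 8, 8]
Step 2: Midrank |d_i| (ties get averaged ranks).
ranks: |8|->9, |8|->9, |2|->1.5, |7|->5.5, |4|->3, |2|->1.5, |8|->9, |6|->4, |7|->5.5, |8|->9, |8|->9
Step 3: Attach original signs; sum ranks with positive sign and with negative sign.
W+ = 1.5 + 3 + 9 + 9 = 22.5
W- = 9 + 9 + 5.5 + 1.5 + 4 + 5.5 + 9 = 43.5
(Check: W+ + W- = 66 should equal n(n+1)/2 = 66.)
Step 4: Test statistic W = min(W+, W-) = 22.5.
Step 5: Ties in |d|, so use the tie-corrected normal approximation.
        E[W] = n(n+1)/4 = 11*12/4 = 33.
        Tie groups: |d|=2 (t=2), |d|=7 (t=2), |d|=8 (t=5); sum(t^3 - t) = 132.
        Var[W] = n(n+1)(2n+1)/24 - sum(t^3-t)/48 = 3036/24 - 132/48 = 123.75.
        z = (W - E[W]) / sqrt(Var[W]) = (22.5 - 33) / 11.1243 = -0.9439.
        Two-sided p = 2*Phi(z) = 0.345231.
Step 6: alpha = 0.05. fail to reject H0.

W+ = 22.5, W- = 43.5, W = min = 22.5, p = 0.345231, fail to reject H0.


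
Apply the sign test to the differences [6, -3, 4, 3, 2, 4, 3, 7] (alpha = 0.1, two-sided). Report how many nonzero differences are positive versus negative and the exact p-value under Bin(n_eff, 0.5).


Step 1: Discard zero differences. Original n = 8; n_eff = number of nonzero differences = 8.
Nonzero differences (with sign): +6, -3, +4, +3, +2, +4, +3, +7
Step 2: Count signs: positive = 7, negative = 1.
Step 3: Under H0: P(positive) = 0.5, so the number of positives S ~ Bin(8, 0.5).
Step 4: Two-sided exact p-value = sum of Bin(8,0.5) probabilities at or below the observed probability = 0.070312.
Step 5: alpha = 0.1. reject H0.

n_eff = 8, pos = 7, neg = 1, p = 0.070312, reject H0.


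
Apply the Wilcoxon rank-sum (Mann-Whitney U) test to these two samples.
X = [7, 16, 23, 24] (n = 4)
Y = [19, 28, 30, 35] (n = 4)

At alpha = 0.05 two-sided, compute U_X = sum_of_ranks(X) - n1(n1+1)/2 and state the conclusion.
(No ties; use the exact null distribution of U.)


Step 1: Combine and sort all 8 observations; assign midranks.
sorted (value, group): (7,X), (16,X), (19,Y), (23,X), (24,X), (28,Y), (30,Y), (35,Y)
ranks: 7->1, 16->2, 19->3, 23->4, 24->5, 28->6, 30->7, 35->8
Step 2: Rank sum for X: R1 = 1 + 2 + 4 + 5 = 12.
Step 3: U_X = R1 - n1(n1+1)/2 = 12 - 4*5/2 = 12 - 10 = 2.
       U_Y = n1*n2 - U_X = 16 - 2 = 14.
Step 4: No ties, so the exact null distribution of U (based on enumerating the C(8,4) = 70 equally likely rank assignments) gives the two-sided p-value.
Step 5: p-value = 0.114286; compare to alpha = 0.05. fail to reject H0.

U_X = 2, p = 0.114286, fail to reject H0 at alpha = 0.05.


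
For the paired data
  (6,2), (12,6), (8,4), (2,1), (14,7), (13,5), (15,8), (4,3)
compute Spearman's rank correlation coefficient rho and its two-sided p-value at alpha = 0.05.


Step 1: Rank x and y separately (midranks; no ties here).
rank(x): 6->3, 12->5, 8->4, 2->1, 14->7, 13->6, 15->8, 4->2
rank(y): 2->2, 6->6, 4->4, 1->1, 7->7, 5->5, 8->8, 3->3
Step 2: d_i = R_x(i) - R_y(i); compute d_i^2.
  (3-2)^2=1, (5-6)^2=1, (4-4)^2=0, (1-1)^2=0, (7-7)^2=0, (6-5)^2=1, (8-8)^2=0, (2-3)^2=1
sum(d^2) = 4.
Step 3: rho = 1 - 6*4 / (8*(8^2 - 1)) = 1 - 24/504 = 0.952381.
Step 4: Under H0, t = rho * sqrt((n-2)/(1-rho^2)) = 7.6509 ~ t(6).
Step 5: Two-sided p-value from the t-distribution with 6 df = 0.000260.
Step 6: alpha = 0.05. reject H0.

rho = 0.9524, p = 0.000260, reject H0 at alpha = 0.05.


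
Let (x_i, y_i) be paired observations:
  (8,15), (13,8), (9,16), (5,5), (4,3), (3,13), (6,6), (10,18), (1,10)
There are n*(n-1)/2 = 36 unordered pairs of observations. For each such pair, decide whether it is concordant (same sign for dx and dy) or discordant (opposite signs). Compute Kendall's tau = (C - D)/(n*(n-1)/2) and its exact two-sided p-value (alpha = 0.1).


Step 1: Enumerate the 36 unordered pairs (i,j) with i<j and classify each by sign(x_j-x_i) * sign(y_j-y_i).
  (1,2):dx=+5,dy=-7->D; (1,3):dx=+1,dy=+1->C; (1,4):dx=-3,dy=-10->C; (1,5):dx=-4,dy=-12->C
  (1,6):dx=-5,dy=-2->C; (1,7):dx=-2,dy=-9->C; (1,8):dx=+2,dy=+3->C; (1,9):dx=-7,dy=-5->C
  (2,3):dx=-4,dy=+8->D; (2,4):dx=-8,dy=-3->C; (2,5):dx=-9,dy=-5->C; (2,6):dx=-10,dy=+5->D
  (2,7):dx=-7,dy=-2->C; (2,8):dx=-3,dy=+10->D; (2,9):dx=-12,dy=+2->D; (3,4):dx=-4,dy=-11->C
  (3,5):dx=-5,dy=-13->C; (3,6):dx=-6,dy=-3->C; (3,7):dx=-3,dy=-10->C; (3,8):dx=+1,dy=+2->C
  (3,9):dx=-8,dy=-6->C; (4,5):dx=-1,dy=-2->C; (4,6):dx=-2,dy=+8->D; (4,7):dx=+1,dy=+1->C
  (4,8):dx=+5,dy=+13->C; (4,9):dx=-4,dy=+5->D; (5,6):dx=-1,dy=+10->D; (5,7):dx=+2,dy=+3->C
  (5,8):dx=+6,dy=+15->C; (5,9):dx=-3,dy=+7->D; (6,7):dx=+3,dy=-7->D; (6,8):dx=+7,dy=+5->C
  (6,9):dx=-2,dy=-3->C; (7,8):dx=+4,dy=+12->C; (7,9):dx=-5,dy=+4->D; (8,9):dx=-9,dy=-8->C
Step 2: C = 25, D = 11, total pairs = 36.
Step 3: tau = (C - D)/(n(n-1)/2) = (25 - 11)/36 = 0.388889.
Step 4: Exact two-sided p-value (enumerate n! = 362880 permutations of y under H0): p = 0.180181.
Step 5: alpha = 0.1. fail to reject H0.

tau_b = 0.3889 (C=25, D=11), p = 0.180181, fail to reject H0.


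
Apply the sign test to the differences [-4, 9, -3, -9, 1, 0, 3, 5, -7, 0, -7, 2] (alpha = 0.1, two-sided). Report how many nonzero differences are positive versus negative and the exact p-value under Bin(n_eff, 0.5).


Step 1: Discard zero differences. Original n = 12; n_eff = number of nonzero differences = 10.
Nonzero differences (with sign): -4, +9, -3, -9, +1, +3, +5, -7, -7, +2
Step 2: Count signs: positive = 5, negative = 5.
Step 3: Under H0: P(positive) = 0.5, so the number of positives S ~ Bin(10, 0.5).
Step 4: Two-sided exact p-value = sum of Bin(10,0.5) probabilities at or below the observed probability = 1.000000.
Step 5: alpha = 0.1. fail to reject H0.

n_eff = 10, pos = 5, neg = 5, p = 1.000000, fail to reject H0.


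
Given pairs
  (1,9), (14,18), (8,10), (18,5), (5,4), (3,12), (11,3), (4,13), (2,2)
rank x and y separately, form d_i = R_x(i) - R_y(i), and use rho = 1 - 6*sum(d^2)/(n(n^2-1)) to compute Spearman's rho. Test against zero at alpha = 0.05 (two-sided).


Step 1: Rank x and y separately (midranks; no ties here).
rank(x): 1->1, 14->8, 8->6, 18->9, 5->5, 3->3, 11->7, 4->4, 2->2
rank(y): 9->5, 18->9, 10->6, 5->4, 4->3, 12->7, 3->2, 13->8, 2->1
Step 2: d_i = R_x(i) - R_y(i); compute d_i^2.
  (1-5)^2=16, (8-9)^2=1, (6-6)^2=0, (9-4)^2=25, (5-3)^2=4, (3-7)^2=16, (7-2)^2=25, (4-8)^2=16, (2-1)^2=1
sum(d^2) = 104.
Step 3: rho = 1 - 6*104 / (9*(9^2 - 1)) = 1 - 624/720 = 0.133333.
Step 4: Under H0, t = rho * sqrt((n-2)/(1-rho^2)) = 0.3559 ~ t(7).
Step 5: Two-sided p-value from the t-distribution with 7 df = 0.732368.
Step 6: alpha = 0.05. fail to reject H0.

rho = 0.1333, p = 0.732368, fail to reject H0 at alpha = 0.05.


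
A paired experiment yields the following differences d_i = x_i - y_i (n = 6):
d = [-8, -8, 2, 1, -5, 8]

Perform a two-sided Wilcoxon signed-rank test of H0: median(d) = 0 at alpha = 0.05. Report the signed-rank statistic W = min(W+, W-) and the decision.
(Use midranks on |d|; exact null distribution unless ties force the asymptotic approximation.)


Step 1: Drop any zero differences (none here) and take |d_i|.
|d| = [8, 8, 2, 1, 5, 8]
Step 2: Midrank |d_i| (ties get averaged ranks).
ranks: |8|->5, |8|->5, |2|->2, |1|->1, |5|->3, |8|->5
Step 3: Attach original signs; sum ranks with positive sign and with negative sign.
W+ = 2 + 1 + 5 = 8
W- = 5 + 5 + 3 = 13
(Check: W+ + W- = 21 should equal n(n+1)/2 = 21.)
Step 4: Test statistic W = min(W+, W-) = 8.
Step 5: Ties in |d|, so use the tie-corrected normal approximation.
        E[W] = n(n+1)/4 = 6*7/4 = 10.5.
        Tie groups: |d|=8 (t=3); sum(t^3 - t) = 24.
        Var[W] = n(n+1)(2n+1)/24 - sum(t^3-t)/48 = 546/24 - 24/48 = 22.25.
        z = (W - E[W]) / sqrt(Var[W]) = (8 - 10.5) / 4.7170 = -0.5300.
        Two-sided p = 2*Phi(z) = 0.596113.
Step 6: alpha = 0.05. fail to reject H0.

W+ = 8, W- = 13, W = min = 8, p = 0.596113, fail to reject H0.


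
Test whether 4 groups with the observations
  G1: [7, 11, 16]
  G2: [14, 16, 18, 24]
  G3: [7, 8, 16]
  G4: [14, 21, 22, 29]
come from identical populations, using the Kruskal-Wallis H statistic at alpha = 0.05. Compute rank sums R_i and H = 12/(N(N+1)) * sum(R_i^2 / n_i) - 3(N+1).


Step 1: Combine all N = 14 observations and assign midranks.
sorted (value, group, rank): (7,G1,1.5), (7,G3,1.5), (8,G3,3), (11,G1,4), (14,G2,5.5), (14,G4,5.5), (16,G1,8), (16,G2,8), (16,G3,8), (18,G2,10), (21,G4,11), (22,G4,12), (24,G2,13), (29,G4,14)
Step 2: Sum ranks within each group.
R_1 = 13.5 (n_1 = 3)
R_2 = 36.5 (n_2 = 4)
R_3 = 12.5 (n_3 = 3)
R_4 = 42.5 (n_4 = 4)
Step 3: H = 12/(N(N+1)) * sum(R_i^2/n_i) - 3(N+1)
     = 12/(14*15) * (13.5^2/3 + 36.5^2/4 + 12.5^2/3 + 42.5^2/4) - 3*15
     = 0.057143 * 897.458 - 45
     = 6.283333.
Step 4: Ties present; correction factor C = 1 - 36/(14^3 - 14) = 0.986813. Corrected H = 6.283333 / 0.986813 = 6.367298.
Step 5: Under H0, H ~ chi^2(3); p-value = 0.095045.
Step 6: alpha = 0.05. fail to reject H0.

H = 6.3673, df = 3, p = 0.095045, fail to reject H0.


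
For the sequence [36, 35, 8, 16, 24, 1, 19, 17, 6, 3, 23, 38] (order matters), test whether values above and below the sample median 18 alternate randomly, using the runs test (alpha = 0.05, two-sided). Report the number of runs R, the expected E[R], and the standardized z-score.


Step 1: Compute median = 18; label A = above, B = below.
Labels in order: AABBABABBBAA  (n_A = 6, n_B = 6)
Step 2: Count runs R = 7.
Step 3: Under H0 (random ordering), E[R] = 2*n_A*n_B/(n_A+n_B) + 1 = 2*6*6/12 + 1 = 7.0000.
        Var[R] = 2*n_A*n_B*(2*n_A*n_B - n_A - n_B) / ((n_A+n_B)^2 * (n_A+n_B-1)) = 4320/1584 = 2.7273.
        SD[R] = 1.6514.
Step 4: R = E[R], so z = 0 with no continuity correction.
Step 5: Two-sided p-value via normal approximation = 2*(1 - Phi(|z|)) = 1.000000.
Step 6: alpha = 0.05. fail to reject H0.

R = 7, z = 0.0000, p = 1.000000, fail to reject H0.


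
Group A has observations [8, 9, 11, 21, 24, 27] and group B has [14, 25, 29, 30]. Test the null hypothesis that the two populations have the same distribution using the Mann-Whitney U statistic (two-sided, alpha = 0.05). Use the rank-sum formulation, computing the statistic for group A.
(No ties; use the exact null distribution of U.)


Step 1: Combine and sort all 10 observations; assign midranks.
sorted (value, group): (8,X), (9,X), (11,X), (14,Y), (21,X), (24,X), (25,Y), (27,X), (29,Y), (30,Y)
ranks: 8->1, 9->2, 11->3, 14->4, 21->5, 24->6, 25->7, 27->8, 29->9, 30->10
Step 2: Rank sum for X: R1 = 1 + 2 + 3 + 5 + 6 + 8 = 25.
Step 3: U_X = R1 - n1(n1+1)/2 = 25 - 6*7/2 = 25 - 21 = 4.
       U_Y = n1*n2 - U_X = 24 - 4 = 20.
Step 4: No ties, so the exact null distribution of U (based on enumerating the C(10,6) = 210 equally likely rank assignments) gives the two-sided p-value.
Step 5: p-value = 0.114286; compare to alpha = 0.05. fail to reject H0.

U_X = 4, p = 0.114286, fail to reject H0 at alpha = 0.05.
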